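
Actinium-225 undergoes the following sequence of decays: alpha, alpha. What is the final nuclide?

Start: (A, Z) = (225, 89).
After α: (221, 87).
After α: (217, 85).
Z = 85 is astatine.

At-217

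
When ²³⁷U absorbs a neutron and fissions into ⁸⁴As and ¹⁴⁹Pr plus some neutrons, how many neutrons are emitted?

Conserve mass number: 238 = 84 + 149 + k, so k = 238 − 233 = 5.
Check atomic number: 92 = 33 + 59 + 0 = 92. ✓

5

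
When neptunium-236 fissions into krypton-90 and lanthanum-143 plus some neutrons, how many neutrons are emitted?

3

Conserve mass number: 236 = 90 + 143 + k, so k = 236 − 233 = 3.
Check atomic number: 93 = 36 + 57 + 0 = 93. ✓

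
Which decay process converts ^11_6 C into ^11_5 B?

ΔA = 11 − 11 = 0; ΔZ = 5 − 6 = -1.
A is unchanged and Z drops by 1 — a proton has become a neutron (β⁺ emission or electron capture).

beta-plus decay or electron capture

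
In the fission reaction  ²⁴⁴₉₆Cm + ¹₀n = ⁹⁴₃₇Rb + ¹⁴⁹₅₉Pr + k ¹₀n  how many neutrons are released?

2

Conserve mass number: 245 = 94 + 149 + k, so k = 245 − 243 = 2.
Check atomic number: 96 = 37 + 59 + 0 = 96. ✓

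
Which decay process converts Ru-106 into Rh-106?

beta-minus decay

ΔA = 106 − 106 = 0; ΔZ = 45 − 44 = +1.
A is unchanged and Z rises by 1 — a neutron has become a proton (β⁻ decay).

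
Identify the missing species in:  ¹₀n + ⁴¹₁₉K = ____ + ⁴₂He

Cl-38

Conserve mass number: 1 + 41 = A + 4, so A = 38.
Conserve atomic number: 0 + 19 = Z + 2, so Z = 17.
Z = 17 is chlorine, so the species is ³⁸₁₇Cl.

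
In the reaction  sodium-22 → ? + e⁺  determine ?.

Conserve mass number: 22 = A + 0, so A = 22.
Conserve atomic number: 11 = Z + 1, so Z = 10.
Z = 10 is neon, so the species is neon-22.

Ne-22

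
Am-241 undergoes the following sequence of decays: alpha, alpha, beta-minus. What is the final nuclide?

Start: (A, Z) = (241, 95).
After α: (237, 93).
After α: (233, 91).
After β⁻: (233, 92).
Z = 92 is uranium.

U-233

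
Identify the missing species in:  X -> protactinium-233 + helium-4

Conserve mass number: A = 233 + 4, so A = 237.
Conserve atomic number: Z = 91 + 2, so Z = 93.
Z = 93 is neptunium, so the species is neptunium-237.

Np-237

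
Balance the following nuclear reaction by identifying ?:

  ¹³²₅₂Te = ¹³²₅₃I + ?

Conserve mass number: 132 = 132 + A, so A = 0.
Conserve atomic number: 52 = 53 + Z, so Z = -1.
A = 0 and Z = -1 is ⁰₋₁e — a beta-minus particle.

beta-minus particle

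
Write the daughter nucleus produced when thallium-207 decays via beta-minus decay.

Beta-minus decay: mass number changes by +0, atomic number by +1.
A: 207 = 207; Z: 81 + 1 = 82.
Z = 82 is lead, so the daughter is lead-207.

Pb-207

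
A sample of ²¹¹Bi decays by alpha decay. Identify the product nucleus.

Alpha decay: mass number changes by -4, atomic number by -2.
A: 211 − 4 = 207; Z: 83 − 2 = 81.
Z = 81 is thallium, so the daughter is ²⁰⁷Tl.

Tl-207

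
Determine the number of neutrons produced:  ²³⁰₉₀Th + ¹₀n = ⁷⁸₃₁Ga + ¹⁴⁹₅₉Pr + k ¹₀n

Conserve mass number: 231 = 78 + 149 + k, so k = 231 − 227 = 4.
Check atomic number: 90 = 31 + 59 + 0 = 90. ✓

4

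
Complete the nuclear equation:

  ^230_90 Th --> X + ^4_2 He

Ra-226

Conserve mass number: 230 = A + 4, so A = 226.
Conserve atomic number: 90 = Z + 2, so Z = 88.
Z = 88 is radium, so the species is ^226_88 Ra.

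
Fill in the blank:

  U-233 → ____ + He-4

Th-229

Conserve mass number: 233 = A + 4, so A = 229.
Conserve atomic number: 92 = Z + 2, so Z = 90.
Z = 90 is thorium, so the species is Th-229.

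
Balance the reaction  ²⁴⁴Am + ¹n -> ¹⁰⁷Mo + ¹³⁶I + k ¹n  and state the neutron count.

Conserve mass number: 245 = 107 + 136 + k, so k = 245 − 243 = 2.
Check atomic number: 95 = 42 + 53 + 0 = 95. ✓

2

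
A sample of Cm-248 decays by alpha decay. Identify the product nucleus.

Alpha decay: mass number changes by -4, atomic number by -2.
A: 248 − 4 = 244; Z: 96 − 2 = 94.
Z = 94 is plutonium, so the daughter is Pu-244.

Pu-244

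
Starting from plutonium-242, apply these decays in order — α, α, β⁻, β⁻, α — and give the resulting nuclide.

Th-230

Start: (A, Z) = (242, 94).
After α: (238, 92).
After α: (234, 90).
After β⁻: (234, 91).
After β⁻: (234, 92).
After α: (230, 90).
Z = 90 is thorium.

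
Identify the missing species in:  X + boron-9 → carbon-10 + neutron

deuteron

Conserve mass number: A + 9 = 10 + 1, so A = 2.
Conserve atomic number: Z + 5 = 6 + 0, so Z = 1.
A = 2 and Z = 1 is hydrogen-2 — a deuteron.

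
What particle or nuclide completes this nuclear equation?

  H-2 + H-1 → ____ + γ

Conserve mass number: 2 + 1 = A + 0, so A = 3.
Conserve atomic number: 1 + 1 = Z + 0, so Z = 2.
Z = 2 is helium, so the species is He-3.

He-3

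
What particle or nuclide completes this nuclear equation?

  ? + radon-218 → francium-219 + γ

proton

Conserve mass number: A + 218 = 219 + 0, so A = 1.
Conserve atomic number: Z + 86 = 87 + 0, so Z = 1.
A = 1 and Z = 1 is hydrogen-1 — a proton.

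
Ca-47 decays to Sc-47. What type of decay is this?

ΔA = 47 − 47 = 0; ΔZ = 21 − 20 = +1.
A is unchanged and Z rises by 1 — a neutron has become a proton (β⁻ decay).

beta-minus decay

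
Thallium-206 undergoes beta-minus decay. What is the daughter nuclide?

Pb-206

Beta-minus decay: mass number changes by +0, atomic number by +1.
A: 206 = 206; Z: 81 + 1 = 82.
Z = 82 is lead, so the daughter is lead-206.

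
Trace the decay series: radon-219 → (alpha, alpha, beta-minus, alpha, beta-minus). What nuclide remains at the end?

Pb-207

Start: (A, Z) = (219, 86).
After α: (215, 84).
After α: (211, 82).
After β⁻: (211, 83).
After α: (207, 81).
After β⁻: (207, 82).
Z = 82 is lead.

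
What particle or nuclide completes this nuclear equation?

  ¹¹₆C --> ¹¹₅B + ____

Conserve mass number: 11 = 11 + A, so A = 0.
Conserve atomic number: 6 = 5 + Z, so Z = 1.
A = 0 and Z = 1 is ⁰₁e — a positron.

positron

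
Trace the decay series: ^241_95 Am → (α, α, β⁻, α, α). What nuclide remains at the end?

Start: (A, Z) = (241, 95).
After α: (237, 93).
After α: (233, 91).
After β⁻: (233, 92).
After α: (229, 90).
After α: (225, 88).
Z = 88 is radium.

Ra-225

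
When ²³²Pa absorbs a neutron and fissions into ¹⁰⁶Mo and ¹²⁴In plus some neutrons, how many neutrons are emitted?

3

Conserve mass number: 233 = 106 + 124 + k, so k = 233 − 230 = 3.
Check atomic number: 91 = 42 + 49 + 0 = 91. ✓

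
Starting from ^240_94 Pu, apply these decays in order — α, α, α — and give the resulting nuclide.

Start: (A, Z) = (240, 94).
After α: (236, 92).
After α: (232, 90).
After α: (228, 88).
Z = 88 is radium.

Ra-228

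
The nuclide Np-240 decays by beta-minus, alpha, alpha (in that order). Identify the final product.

Th-232

Start: (A, Z) = (240, 93).
After β⁻: (240, 94).
After α: (236, 92).
After α: (232, 90).
Z = 90 is thorium.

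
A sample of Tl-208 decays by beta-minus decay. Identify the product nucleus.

Pb-208

Beta-minus decay: mass number changes by +0, atomic number by +1.
A: 208 = 208; Z: 81 + 1 = 82.
Z = 82 is lead, so the daughter is Pb-208.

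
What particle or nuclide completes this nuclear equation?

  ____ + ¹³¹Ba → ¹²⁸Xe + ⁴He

neutron

Conserve mass number: A + 131 = 128 + 4, so A = 1.
Conserve atomic number: Z + 56 = 54 + 2, so Z = 0.
A = 1 and Z = 0 is ¹n — a neutron.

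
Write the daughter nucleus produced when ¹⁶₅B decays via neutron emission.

Neutron emission: mass number changes by -1, atomic number by +0.
A: 16 − 1 = 15; Z: 5 = 5.
Z = 5 is boron, so the daughter is ¹⁵₅B.

B-15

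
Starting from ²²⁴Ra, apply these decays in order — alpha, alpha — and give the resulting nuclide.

Po-216

Start: (A, Z) = (224, 88).
After α: (220, 86).
After α: (216, 84).
Z = 84 is polonium.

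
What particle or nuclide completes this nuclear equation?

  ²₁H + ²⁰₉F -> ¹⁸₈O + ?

alpha particle

Conserve mass number: 2 + 20 = 18 + A, so A = 4.
Conserve atomic number: 1 + 9 = 8 + Z, so Z = 2.
A = 4 and Z = 2 is ⁴₂He — an alpha particle.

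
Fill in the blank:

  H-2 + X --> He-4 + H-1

He-3

Conserve mass number: 2 + A = 4 + 1, so A = 3.
Conserve atomic number: 1 + Z = 2 + 1, so Z = 2.
Z = 2 is helium, so the species is He-3.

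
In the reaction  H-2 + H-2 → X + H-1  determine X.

Conserve mass number: 2 + 2 = A + 1, so A = 3.
Conserve atomic number: 1 + 1 = Z + 1, so Z = 1.
A = 3 and Z = 1 is H-3 — a triton.

H-3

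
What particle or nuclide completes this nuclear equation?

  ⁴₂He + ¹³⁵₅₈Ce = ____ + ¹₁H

Conserve mass number: 4 + 135 = A + 1, so A = 138.
Conserve atomic number: 2 + 58 = Z + 1, so Z = 59.
Z = 59 is praseodymium, so the species is ¹³⁸₅₉Pr.

Pr-138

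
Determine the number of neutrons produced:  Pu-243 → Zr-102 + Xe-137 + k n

Conserve mass number: 243 = 102 + 137 + k, so k = 243 − 239 = 4.
Check atomic number: 94 = 40 + 54 + 0 = 94. ✓

4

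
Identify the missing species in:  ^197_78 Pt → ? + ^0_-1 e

Au-197

Conserve mass number: 197 = A + 0, so A = 197.
Conserve atomic number: 78 = Z − 1, so Z = 79.
Z = 79 is gold, so the species is ^197_79 Au.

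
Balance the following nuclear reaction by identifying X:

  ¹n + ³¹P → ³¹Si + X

Conserve mass number: 1 + 31 = 31 + A, so A = 1.
Conserve atomic number: 0 + 15 = 14 + Z, so Z = 1.
A = 1 and Z = 1 is ¹H — a proton.

proton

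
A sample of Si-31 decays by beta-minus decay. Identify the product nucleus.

Beta-minus decay: mass number changes by +0, atomic number by +1.
A: 31 = 31; Z: 14 + 1 = 15.
Z = 15 is phosphorus, so the daughter is P-31.

P-31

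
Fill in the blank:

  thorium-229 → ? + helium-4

Conserve mass number: 229 = A + 4, so A = 225.
Conserve atomic number: 90 = Z + 2, so Z = 88.
Z = 88 is radium, so the species is radium-225.

Ra-225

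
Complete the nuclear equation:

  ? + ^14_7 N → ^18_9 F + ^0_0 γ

Conserve mass number: A + 14 = 18 + 0, so A = 4.
Conserve atomic number: Z + 7 = 9 + 0, so Z = 2.
A = 4 and Z = 2 is ^4_2 He — an alpha particle.

alpha particle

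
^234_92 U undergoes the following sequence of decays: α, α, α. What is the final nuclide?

Start: (A, Z) = (234, 92).
After α: (230, 90).
After α: (226, 88).
After α: (222, 86).
Z = 86 is radon.

Rn-222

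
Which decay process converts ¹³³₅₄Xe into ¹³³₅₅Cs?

beta-minus decay

ΔA = 133 − 133 = 0; ΔZ = 55 − 54 = +1.
A is unchanged and Z rises by 1 — a neutron has become a proton (β⁻ decay).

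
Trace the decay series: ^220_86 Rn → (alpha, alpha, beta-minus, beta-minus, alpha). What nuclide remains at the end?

Start: (A, Z) = (220, 86).
After α: (216, 84).
After α: (212, 82).
After β⁻: (212, 83).
After β⁻: (212, 84).
After α: (208, 82).
Z = 82 is lead.

Pb-208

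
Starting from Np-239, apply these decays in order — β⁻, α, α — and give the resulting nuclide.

Start: (A, Z) = (239, 93).
After β⁻: (239, 94).
After α: (235, 92).
After α: (231, 90).
Z = 90 is thorium.

Th-231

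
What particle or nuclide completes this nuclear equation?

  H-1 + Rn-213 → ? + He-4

Conserve mass number: 1 + 213 = A + 4, so A = 210.
Conserve atomic number: 1 + 86 = Z + 2, so Z = 85.
Z = 85 is astatine, so the species is At-210.

At-210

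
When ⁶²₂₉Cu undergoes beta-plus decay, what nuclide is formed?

Ni-62

Beta-plus decay: mass number changes by +0, atomic number by -1.
A: 62 = 62; Z: 29 − 1 = 28.
Z = 28 is nickel, so the daughter is ⁶²₂₈Ni.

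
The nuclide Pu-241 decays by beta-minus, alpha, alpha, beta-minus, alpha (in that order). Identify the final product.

Start: (A, Z) = (241, 94).
After β⁻: (241, 95).
After α: (237, 93).
After α: (233, 91).
After β⁻: (233, 92).
After α: (229, 90).
Z = 90 is thorium.

Th-229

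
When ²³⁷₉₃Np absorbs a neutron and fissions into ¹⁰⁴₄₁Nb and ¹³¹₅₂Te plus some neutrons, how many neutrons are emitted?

Conserve mass number: 238 = 104 + 131 + k, so k = 238 − 235 = 3.
Check atomic number: 93 = 41 + 52 + 0 = 93. ✓

3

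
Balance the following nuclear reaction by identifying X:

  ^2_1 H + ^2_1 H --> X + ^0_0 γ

He-4

Conserve mass number: 2 + 2 = A + 0, so A = 4.
Conserve atomic number: 1 + 1 = Z + 0, so Z = 2.
A = 4 and Z = 2 is ^4_2 He — an alpha particle.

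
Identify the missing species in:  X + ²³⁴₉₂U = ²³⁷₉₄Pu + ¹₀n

Conserve mass number: A + 234 = 237 + 1, so A = 4.
Conserve atomic number: Z + 92 = 94 + 0, so Z = 2.
A = 4 and Z = 2 is ⁴₂He — an alpha particle.

alpha particle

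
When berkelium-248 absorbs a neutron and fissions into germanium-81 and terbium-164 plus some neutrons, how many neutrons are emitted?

Conserve mass number: 249 = 81 + 164 + k, so k = 249 − 245 = 4.
Check atomic number: 97 = 32 + 65 + 0 = 97. ✓

4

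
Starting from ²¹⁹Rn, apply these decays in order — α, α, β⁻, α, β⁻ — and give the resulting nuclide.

Pb-207

Start: (A, Z) = (219, 86).
After α: (215, 84).
After α: (211, 82).
After β⁻: (211, 83).
After α: (207, 81).
After β⁻: (207, 82).
Z = 82 is lead.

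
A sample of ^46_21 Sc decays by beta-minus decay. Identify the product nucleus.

Beta-minus decay: mass number changes by +0, atomic number by +1.
A: 46 = 46; Z: 21 + 1 = 22.
Z = 22 is titanium, so the daughter is ^46_22 Ti.

Ti-46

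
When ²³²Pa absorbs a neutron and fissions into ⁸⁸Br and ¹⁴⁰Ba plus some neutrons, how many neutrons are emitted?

5

Conserve mass number: 233 = 88 + 140 + k, so k = 233 − 228 = 5.
Check atomic number: 91 = 35 + 56 + 0 = 91. ✓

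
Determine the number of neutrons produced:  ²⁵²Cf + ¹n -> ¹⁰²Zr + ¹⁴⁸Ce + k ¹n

3

Conserve mass number: 253 = 102 + 148 + k, so k = 253 − 250 = 3.
Check atomic number: 98 = 40 + 58 + 0 = 98. ✓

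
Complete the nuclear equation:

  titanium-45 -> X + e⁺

Sc-45

Conserve mass number: 45 = A + 0, so A = 45.
Conserve atomic number: 22 = Z + 1, so Z = 21.
Z = 21 is scandium, so the species is scandium-45.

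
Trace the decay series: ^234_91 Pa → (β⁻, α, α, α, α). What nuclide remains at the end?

Start: (A, Z) = (234, 91).
After β⁻: (234, 92).
After α: (230, 90).
After α: (226, 88).
After α: (222, 86).
After α: (218, 84).
Z = 84 is polonium.

Po-218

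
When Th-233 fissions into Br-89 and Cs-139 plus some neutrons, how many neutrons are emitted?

5

Conserve mass number: 233 = 89 + 139 + k, so k = 233 − 228 = 5.
Check atomic number: 90 = 35 + 55 + 0 = 90. ✓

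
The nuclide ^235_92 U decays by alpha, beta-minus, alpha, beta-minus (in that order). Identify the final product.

Start: (A, Z) = (235, 92).
After α: (231, 90).
After β⁻: (231, 91).
After α: (227, 89).
After β⁻: (227, 90).
Z = 90 is thorium.

Th-227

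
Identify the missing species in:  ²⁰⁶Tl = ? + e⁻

Pb-206

Conserve mass number: 206 = A + 0, so A = 206.
Conserve atomic number: 81 = Z − 1, so Z = 82.
Z = 82 is lead, so the species is ²⁰⁶Pb.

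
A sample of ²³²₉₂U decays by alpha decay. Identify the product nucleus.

Th-228

Alpha decay: mass number changes by -4, atomic number by -2.
A: 232 − 4 = 228; Z: 92 − 2 = 90.
Z = 90 is thorium, so the daughter is ²²⁸₉₀Th.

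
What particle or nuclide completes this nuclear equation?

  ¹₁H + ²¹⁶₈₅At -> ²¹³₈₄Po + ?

alpha particle

Conserve mass number: 1 + 216 = 213 + A, so A = 4.
Conserve atomic number: 1 + 85 = 84 + Z, so Z = 2.
A = 4 and Z = 2 is ⁴₂He — an alpha particle.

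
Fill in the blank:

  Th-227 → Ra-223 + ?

Conserve mass number: 227 = 223 + A, so A = 4.
Conserve atomic number: 90 = 88 + Z, so Z = 2.
A = 4 and Z = 2 is He-4 — an alpha particle.

alpha particle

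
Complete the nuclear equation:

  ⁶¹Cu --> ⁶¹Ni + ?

Conserve mass number: 61 = 61 + A, so A = 0.
Conserve atomic number: 29 = 28 + Z, so Z = 1.
A = 0 and Z = 1 is e⁺ — a positron.

positron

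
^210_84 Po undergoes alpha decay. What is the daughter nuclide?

Alpha decay: mass number changes by -4, atomic number by -2.
A: 210 − 4 = 206; Z: 84 − 2 = 82.
Z = 82 is lead, so the daughter is ^206_82 Pb.

Pb-206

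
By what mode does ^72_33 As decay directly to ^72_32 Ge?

ΔA = 72 − 72 = 0; ΔZ = 32 − 33 = -1.
A is unchanged and Z drops by 1 — a proton has become a neutron (β⁺ emission or electron capture).

beta-plus decay or electron capture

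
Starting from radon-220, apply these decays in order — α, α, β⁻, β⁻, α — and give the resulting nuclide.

Pb-208

Start: (A, Z) = (220, 86).
After α: (216, 84).
After α: (212, 82).
After β⁻: (212, 83).
After β⁻: (212, 84).
After α: (208, 82).
Z = 82 is lead.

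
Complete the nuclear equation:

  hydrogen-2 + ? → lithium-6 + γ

Conserve mass number: 2 + A = 6 + 0, so A = 4.
Conserve atomic number: 1 + Z = 3 + 0, so Z = 2.
A = 4 and Z = 2 is helium-4 — an alpha particle.

alpha particle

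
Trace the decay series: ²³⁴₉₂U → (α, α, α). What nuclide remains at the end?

Start: (A, Z) = (234, 92).
After α: (230, 90).
After α: (226, 88).
After α: (222, 86).
Z = 86 is radon.

Rn-222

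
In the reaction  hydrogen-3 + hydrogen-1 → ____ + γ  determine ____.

He-4

Conserve mass number: 3 + 1 = A + 0, so A = 4.
Conserve atomic number: 1 + 1 = Z + 0, so Z = 2.
A = 4 and Z = 2 is helium-4 — an alpha particle.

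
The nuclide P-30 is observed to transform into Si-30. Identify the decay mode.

ΔA = 30 − 30 = 0; ΔZ = 14 − 15 = -1.
A is unchanged and Z drops by 1 — a proton has become a neutron (β⁺ emission or electron capture).

beta-plus decay or electron capture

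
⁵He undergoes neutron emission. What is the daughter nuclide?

He-4

Neutron emission: mass number changes by -1, atomic number by +0.
A: 5 − 1 = 4; Z: 2 = 2.
Z = 2 is helium, so the daughter is ⁴He.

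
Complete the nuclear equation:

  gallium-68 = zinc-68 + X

positron

Conserve mass number: 68 = 68 + A, so A = 0.
Conserve atomic number: 31 = 30 + Z, so Z = 1.
A = 0 and Z = 1 is e⁺ — a positron.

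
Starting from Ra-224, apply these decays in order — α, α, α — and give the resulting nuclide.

Start: (A, Z) = (224, 88).
After α: (220, 86).
After α: (216, 84).
After α: (212, 82).
Z = 82 is lead.

Pb-212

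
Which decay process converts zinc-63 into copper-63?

ΔA = 63 − 63 = 0; ΔZ = 29 − 30 = -1.
A is unchanged and Z drops by 1 — a proton has become a neutron (β⁺ emission or electron capture).

beta-plus decay or electron capture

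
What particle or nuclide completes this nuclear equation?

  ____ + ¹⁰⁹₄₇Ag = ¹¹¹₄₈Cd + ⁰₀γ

Conserve mass number: A + 109 = 111 + 0, so A = 2.
Conserve atomic number: Z + 47 = 48 + 0, so Z = 1.
A = 2 and Z = 1 is ²₁H — a deuteron.

deuteron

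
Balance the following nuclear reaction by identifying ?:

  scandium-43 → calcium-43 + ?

positron

Conserve mass number: 43 = 43 + A, so A = 0.
Conserve atomic number: 21 = 20 + Z, so Z = 1.
A = 0 and Z = 1 is e⁺ — a positron.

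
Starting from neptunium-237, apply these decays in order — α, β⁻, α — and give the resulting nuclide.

Th-229

Start: (A, Z) = (237, 93).
After α: (233, 91).
After β⁻: (233, 92).
After α: (229, 90).
Z = 90 is thorium.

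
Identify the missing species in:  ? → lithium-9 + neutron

Li-10

Conserve mass number: A = 9 + 1, so A = 10.
Conserve atomic number: Z = 3 + 0, so Z = 3.
Z = 3 is lithium, so the species is lithium-10.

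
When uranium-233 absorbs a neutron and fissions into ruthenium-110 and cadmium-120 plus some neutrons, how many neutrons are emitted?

Conserve mass number: 234 = 110 + 120 + k, so k = 234 − 230 = 4.
Check atomic number: 92 = 44 + 48 + 0 = 92. ✓

4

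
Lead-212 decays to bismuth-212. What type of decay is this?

beta-minus decay

ΔA = 212 − 212 = 0; ΔZ = 83 − 82 = +1.
A is unchanged and Z rises by 1 — a neutron has become a proton (β⁻ decay).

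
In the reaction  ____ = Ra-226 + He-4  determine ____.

Th-230

Conserve mass number: A = 226 + 4, so A = 230.
Conserve atomic number: Z = 88 + 2, so Z = 90.
Z = 90 is thorium, so the species is Th-230.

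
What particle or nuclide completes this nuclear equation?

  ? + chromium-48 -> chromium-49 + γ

Conserve mass number: A + 48 = 49 + 0, so A = 1.
Conserve atomic number: Z + 24 = 24 + 0, so Z = 0.
A = 1 and Z = 0 is neutron — a neutron.

neutron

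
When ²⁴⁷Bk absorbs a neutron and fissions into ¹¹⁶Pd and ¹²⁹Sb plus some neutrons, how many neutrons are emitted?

Conserve mass number: 248 = 116 + 129 + k, so k = 248 − 245 = 3.
Check atomic number: 97 = 46 + 51 + 0 = 97. ✓

3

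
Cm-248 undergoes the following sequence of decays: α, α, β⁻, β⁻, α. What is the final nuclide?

U-236

Start: (A, Z) = (248, 96).
After α: (244, 94).
After α: (240, 92).
After β⁻: (240, 93).
After β⁻: (240, 94).
After α: (236, 92).
Z = 92 is uranium.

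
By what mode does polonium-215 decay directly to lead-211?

ΔA = 211 − 215 = -4; ΔZ = 82 − 84 = -2.
A drops by 4 and Z drops by 2 — the signature of alpha emission.

alpha decay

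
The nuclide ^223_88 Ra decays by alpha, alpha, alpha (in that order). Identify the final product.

Start: (A, Z) = (223, 88).
After α: (219, 86).
After α: (215, 84).
After α: (211, 82).
Z = 82 is lead.

Pb-211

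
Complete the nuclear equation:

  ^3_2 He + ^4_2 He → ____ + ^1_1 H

Conserve mass number: 3 + 4 = A + 1, so A = 6.
Conserve atomic number: 2 + 2 = Z + 1, so Z = 3.
Z = 3 is lithium, so the species is ^6_3 Li.

Li-6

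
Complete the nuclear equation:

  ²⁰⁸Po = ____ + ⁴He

Pb-204

Conserve mass number: 208 = A + 4, so A = 204.
Conserve atomic number: 84 = Z + 2, so Z = 82.
Z = 82 is lead, so the species is ²⁰⁴Pb.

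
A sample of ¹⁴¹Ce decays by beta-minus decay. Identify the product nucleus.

Pr-141

Beta-minus decay: mass number changes by +0, atomic number by +1.
A: 141 = 141; Z: 58 + 1 = 59.
Z = 59 is praseodymium, so the daughter is ¹⁴¹Pr.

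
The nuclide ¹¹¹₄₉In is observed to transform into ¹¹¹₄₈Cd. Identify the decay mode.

beta-plus decay or electron capture

ΔA = 111 − 111 = 0; ΔZ = 48 − 49 = -1.
A is unchanged and Z drops by 1 — a proton has become a neutron (β⁺ emission or electron capture).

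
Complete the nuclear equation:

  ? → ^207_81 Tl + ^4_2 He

Conserve mass number: A = 207 + 4, so A = 211.
Conserve atomic number: Z = 81 + 2, so Z = 83.
Z = 83 is bismuth, so the species is ^211_83 Bi.

Bi-211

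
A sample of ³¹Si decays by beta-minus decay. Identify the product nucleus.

P-31

Beta-minus decay: mass number changes by +0, atomic number by +1.
A: 31 = 31; Z: 14 + 1 = 15.
Z = 15 is phosphorus, so the daughter is ³¹P.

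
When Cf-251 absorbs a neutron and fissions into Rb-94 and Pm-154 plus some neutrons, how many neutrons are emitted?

Conserve mass number: 252 = 94 + 154 + k, so k = 252 − 248 = 4.
Check atomic number: 98 = 37 + 61 + 0 = 98. ✓

4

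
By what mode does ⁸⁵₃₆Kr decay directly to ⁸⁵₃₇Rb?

ΔA = 85 − 85 = 0; ΔZ = 37 − 36 = +1.
A is unchanged and Z rises by 1 — a neutron has become a proton (β⁻ decay).

beta-minus decay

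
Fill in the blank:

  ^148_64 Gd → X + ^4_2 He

Sm-144

Conserve mass number: 148 = A + 4, so A = 144.
Conserve atomic number: 64 = Z + 2, so Z = 62.
Z = 62 is samarium, so the species is ^144_62 Sm.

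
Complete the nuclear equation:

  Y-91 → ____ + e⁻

Conserve mass number: 91 = A + 0, so A = 91.
Conserve atomic number: 39 = Z − 1, so Z = 40.
Z = 40 is zirconium, so the species is Zr-91.

Zr-91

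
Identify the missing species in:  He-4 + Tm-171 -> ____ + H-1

Yb-174

Conserve mass number: 4 + 171 = A + 1, so A = 174.
Conserve atomic number: 2 + 69 = Z + 1, so Z = 70.
Z = 70 is ytterbium, so the species is Yb-174.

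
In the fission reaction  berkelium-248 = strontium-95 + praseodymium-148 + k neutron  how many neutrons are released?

Conserve mass number: 248 = 95 + 148 + k, so k = 248 − 243 = 5.
Check atomic number: 97 = 38 + 59 + 0 = 97. ✓

5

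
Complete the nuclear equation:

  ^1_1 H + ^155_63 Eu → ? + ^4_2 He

Sm-152

Conserve mass number: 1 + 155 = A + 4, so A = 152.
Conserve atomic number: 1 + 63 = Z + 2, so Z = 62.
Z = 62 is samarium, so the species is ^152_62 Sm.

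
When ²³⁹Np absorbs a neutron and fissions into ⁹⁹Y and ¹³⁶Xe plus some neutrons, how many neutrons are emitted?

Conserve mass number: 240 = 99 + 136 + k, so k = 240 − 235 = 5.
Check atomic number: 93 = 39 + 54 + 0 = 93. ✓

5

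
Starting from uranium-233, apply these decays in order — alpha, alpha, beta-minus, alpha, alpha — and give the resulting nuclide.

Start: (A, Z) = (233, 92).
After α: (229, 90).
After α: (225, 88).
After β⁻: (225, 89).
After α: (221, 87).
After α: (217, 85).
Z = 85 is astatine.

At-217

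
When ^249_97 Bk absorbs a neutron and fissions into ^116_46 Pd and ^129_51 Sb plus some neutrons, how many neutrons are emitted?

5

Conserve mass number: 250 = 116 + 129 + k, so k = 250 − 245 = 5.
Check atomic number: 97 = 46 + 51 + 0 = 97. ✓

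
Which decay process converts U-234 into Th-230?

alpha decay

ΔA = 230 − 234 = -4; ΔZ = 90 − 92 = -2.
A drops by 4 and Z drops by 2 — the signature of alpha emission.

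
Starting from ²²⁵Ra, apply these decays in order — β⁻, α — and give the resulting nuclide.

Fr-221

Start: (A, Z) = (225, 88).
After β⁻: (225, 89).
After α: (221, 87).
Z = 87 is francium.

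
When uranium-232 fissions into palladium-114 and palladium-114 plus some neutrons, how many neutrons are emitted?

Conserve mass number: 232 = 114 + 114 + k, so k = 232 − 228 = 4.
Check atomic number: 92 = 46 + 46 + 0 = 92. ✓

4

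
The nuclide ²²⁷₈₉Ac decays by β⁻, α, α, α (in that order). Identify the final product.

Start: (A, Z) = (227, 89).
After β⁻: (227, 90).
After α: (223, 88).
After α: (219, 86).
After α: (215, 84).
Z = 84 is polonium.

Po-215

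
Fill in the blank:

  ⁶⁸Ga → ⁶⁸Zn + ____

Conserve mass number: 68 = 68 + A, so A = 0.
Conserve atomic number: 31 = 30 + Z, so Z = 1.
A = 0 and Z = 1 is e⁺ — a positron.

positron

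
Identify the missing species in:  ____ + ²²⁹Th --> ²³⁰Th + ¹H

deuteron

Conserve mass number: A + 229 = 230 + 1, so A = 2.
Conserve atomic number: Z + 90 = 90 + 1, so Z = 1.
A = 2 and Z = 1 is ²H — a deuteron.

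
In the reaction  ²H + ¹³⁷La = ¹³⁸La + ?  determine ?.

proton

Conserve mass number: 2 + 137 = 138 + A, so A = 1.
Conserve atomic number: 1 + 57 = 57 + Z, so Z = 1.
A = 1 and Z = 1 is ¹H — a proton.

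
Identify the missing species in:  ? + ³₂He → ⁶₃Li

triton

Conserve mass number: A + 3 = 6, so A = 3.
Conserve atomic number: Z + 2 = 3, so Z = 1.
A = 3 and Z = 1 is ³₁H — a triton.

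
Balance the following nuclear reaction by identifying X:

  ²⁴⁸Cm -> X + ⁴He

Pu-244

Conserve mass number: 248 = A + 4, so A = 244.
Conserve atomic number: 96 = Z + 2, so Z = 94.
Z = 94 is plutonium, so the species is ²⁴⁴Pu.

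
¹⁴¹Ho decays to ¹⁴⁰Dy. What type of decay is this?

proton emission

ΔA = 140 − 141 = -1; ΔZ = 66 − 67 = -1.
A drops by 1 and Z drops by 1 — a proton was emitted.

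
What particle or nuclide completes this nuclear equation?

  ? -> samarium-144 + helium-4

Gd-148

Conserve mass number: A = 144 + 4, so A = 148.
Conserve atomic number: Z = 62 + 2, so Z = 64.
Z = 64 is gadolinium, so the species is gadolinium-148.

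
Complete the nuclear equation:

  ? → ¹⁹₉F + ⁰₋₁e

Conserve mass number: A = 19 + 0, so A = 19.
Conserve atomic number: Z = 9 − 1, so Z = 8.
Z = 8 is oxygen, so the species is ¹⁹₈O.

O-19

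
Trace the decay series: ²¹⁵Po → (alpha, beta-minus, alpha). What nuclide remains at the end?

Start: (A, Z) = (215, 84).
After α: (211, 82).
After β⁻: (211, 83).
After α: (207, 81).
Z = 81 is thallium.

Tl-207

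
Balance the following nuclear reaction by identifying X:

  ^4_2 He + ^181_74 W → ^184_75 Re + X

Conserve mass number: 4 + 181 = 184 + A, so A = 1.
Conserve atomic number: 2 + 74 = 75 + Z, so Z = 1.
A = 1 and Z = 1 is ^1_1 H — a proton.

proton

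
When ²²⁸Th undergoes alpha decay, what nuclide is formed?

Alpha decay: mass number changes by -4, atomic number by -2.
A: 228 − 4 = 224; Z: 90 − 2 = 88.
Z = 88 is radium, so the daughter is ²²⁴Ra.

Ra-224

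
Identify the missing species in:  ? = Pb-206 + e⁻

Tl-206

Conserve mass number: A = 206 + 0, so A = 206.
Conserve atomic number: Z = 82 − 1, so Z = 81.
Z = 81 is thallium, so the species is Tl-206.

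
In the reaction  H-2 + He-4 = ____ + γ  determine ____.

Li-6

Conserve mass number: 2 + 4 = A + 0, so A = 6.
Conserve atomic number: 1 + 2 = Z + 0, so Z = 3.
Z = 3 is lithium, so the species is Li-6.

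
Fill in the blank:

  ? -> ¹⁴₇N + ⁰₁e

O-14

Conserve mass number: A = 14 + 0, so A = 14.
Conserve atomic number: Z = 7 + 1, so Z = 8.
Z = 8 is oxygen, so the species is ¹⁴₈O.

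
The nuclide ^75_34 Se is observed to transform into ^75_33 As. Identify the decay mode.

beta-plus decay or electron capture

ΔA = 75 − 75 = 0; ΔZ = 33 − 34 = -1.
A is unchanged and Z drops by 1 — a proton has become a neutron (β⁺ emission or electron capture).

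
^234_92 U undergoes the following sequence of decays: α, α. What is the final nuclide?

Start: (A, Z) = (234, 92).
After α: (230, 90).
After α: (226, 88).
Z = 88 is radium.

Ra-226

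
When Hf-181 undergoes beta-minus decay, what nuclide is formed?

Beta-minus decay: mass number changes by +0, atomic number by +1.
A: 181 = 181; Z: 72 + 1 = 73.
Z = 73 is tantalum, so the daughter is Ta-181.

Ta-181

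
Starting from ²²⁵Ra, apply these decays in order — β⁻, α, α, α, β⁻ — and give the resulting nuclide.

Po-213

Start: (A, Z) = (225, 88).
After β⁻: (225, 89).
After α: (221, 87).
After α: (217, 85).
After α: (213, 83).
After β⁻: (213, 84).
Z = 84 is polonium.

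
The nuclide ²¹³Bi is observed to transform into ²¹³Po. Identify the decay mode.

ΔA = 213 − 213 = 0; ΔZ = 84 − 83 = +1.
A is unchanged and Z rises by 1 — a neutron has become a proton (β⁻ decay).

beta-minus decay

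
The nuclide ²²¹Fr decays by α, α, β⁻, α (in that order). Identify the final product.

Pb-209

Start: (A, Z) = (221, 87).
After α: (217, 85).
After α: (213, 83).
After β⁻: (213, 84).
After α: (209, 82).
Z = 82 is lead.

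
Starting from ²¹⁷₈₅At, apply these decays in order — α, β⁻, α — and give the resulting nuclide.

Pb-209

Start: (A, Z) = (217, 85).
After α: (213, 83).
After β⁻: (213, 84).
After α: (209, 82).
Z = 82 is lead.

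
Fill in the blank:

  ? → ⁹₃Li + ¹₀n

Li-10

Conserve mass number: A = 9 + 1, so A = 10.
Conserve atomic number: Z = 3 + 0, so Z = 3.
Z = 3 is lithium, so the species is ¹⁰₃Li.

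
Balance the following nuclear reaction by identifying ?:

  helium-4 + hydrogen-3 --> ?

Conserve mass number: 4 + 3 = A, so A = 7.
Conserve atomic number: 2 + 1 = Z, so Z = 3.
Z = 3 is lithium, so the species is lithium-7.

Li-7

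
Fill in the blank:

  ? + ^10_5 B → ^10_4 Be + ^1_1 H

neutron

Conserve mass number: A + 10 = 10 + 1, so A = 1.
Conserve atomic number: Z + 5 = 4 + 1, so Z = 0.
A = 1 and Z = 0 is ^1_0 n — a neutron.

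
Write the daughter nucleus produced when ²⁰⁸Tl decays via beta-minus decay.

Beta-minus decay: mass number changes by +0, atomic number by +1.
A: 208 = 208; Z: 81 + 1 = 82.
Z = 82 is lead, so the daughter is ²⁰⁸Pb.

Pb-208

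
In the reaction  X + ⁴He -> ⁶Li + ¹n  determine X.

Conserve mass number: A + 4 = 6 + 1, so A = 3.
Conserve atomic number: Z + 2 = 3 + 0, so Z = 1.
A = 3 and Z = 1 is ³H — a triton.

triton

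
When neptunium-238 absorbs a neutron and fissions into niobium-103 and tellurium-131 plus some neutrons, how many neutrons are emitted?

Conserve mass number: 239 = 103 + 131 + k, so k = 239 − 234 = 5.
Check atomic number: 93 = 41 + 52 + 0 = 93. ✓

5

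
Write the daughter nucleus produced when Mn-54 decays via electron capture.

Cr-54

Electron capture: mass number changes by +0, atomic number by -1.
A: 54 = 54; Z: 25 − 1 = 24.
Z = 24 is chromium, so the daughter is Cr-54.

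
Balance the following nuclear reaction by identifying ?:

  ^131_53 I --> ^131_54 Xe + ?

beta-minus particle

Conserve mass number: 131 = 131 + A, so A = 0.
Conserve atomic number: 53 = 54 + Z, so Z = -1.
A = 0 and Z = -1 is ^0_-1 e — a beta-minus particle.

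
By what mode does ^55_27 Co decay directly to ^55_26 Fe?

beta-plus decay or electron capture

ΔA = 55 − 55 = 0; ΔZ = 26 − 27 = -1.
A is unchanged and Z drops by 1 — a proton has become a neutron (β⁺ emission or electron capture).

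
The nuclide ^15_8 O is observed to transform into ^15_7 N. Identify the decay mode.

ΔA = 15 − 15 = 0; ΔZ = 7 − 8 = -1.
A is unchanged and Z drops by 1 — a proton has become a neutron (β⁺ emission or electron capture).

beta-plus decay or electron capture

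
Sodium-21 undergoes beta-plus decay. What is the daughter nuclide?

Ne-21

Beta-plus decay: mass number changes by +0, atomic number by -1.
A: 21 = 21; Z: 11 − 1 = 10.
Z = 10 is neon, so the daughter is neon-21.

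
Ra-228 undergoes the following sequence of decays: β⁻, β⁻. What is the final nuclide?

Th-228

Start: (A, Z) = (228, 88).
After β⁻: (228, 89).
After β⁻: (228, 90).
Z = 90 is thorium.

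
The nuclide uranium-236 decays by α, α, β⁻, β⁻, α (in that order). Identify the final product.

Start: (A, Z) = (236, 92).
After α: (232, 90).
After α: (228, 88).
After β⁻: (228, 89).
After β⁻: (228, 90).
After α: (224, 88).
Z = 88 is radium.

Ra-224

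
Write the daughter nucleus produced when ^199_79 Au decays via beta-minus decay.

Beta-minus decay: mass number changes by +0, atomic number by +1.
A: 199 = 199; Z: 79 + 1 = 80.
Z = 80 is mercury, so the daughter is ^199_80 Hg.

Hg-199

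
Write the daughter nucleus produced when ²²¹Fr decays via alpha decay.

Alpha decay: mass number changes by -4, atomic number by -2.
A: 221 − 4 = 217; Z: 87 − 2 = 85.
Z = 85 is astatine, so the daughter is ²¹⁷At.

At-217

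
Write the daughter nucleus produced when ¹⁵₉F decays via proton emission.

O-14

Proton emission: mass number changes by -1, atomic number by -1.
A: 15 − 1 = 14; Z: 9 − 1 = 8.
Z = 8 is oxygen, so the daughter is ¹⁴₈O.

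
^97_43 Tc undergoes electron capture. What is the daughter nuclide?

Mo-97

Electron capture: mass number changes by +0, atomic number by -1.
A: 97 = 97; Z: 43 − 1 = 42.
Z = 42 is molybdenum, so the daughter is ^97_42 Mo.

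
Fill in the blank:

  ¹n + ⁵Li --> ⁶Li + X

gamma ray

Conserve mass number: 1 + 5 = 6 + A, so A = 0.
Conserve atomic number: 0 + 3 = 3 + Z, so Z = 0.
A = 0 and Z = 0 is γ — a gamma ray.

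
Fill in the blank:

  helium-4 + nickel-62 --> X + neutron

Zn-65

Conserve mass number: 4 + 62 = A + 1, so A = 65.
Conserve atomic number: 2 + 28 = Z + 0, so Z = 30.
Z = 30 is zinc, so the species is zinc-65.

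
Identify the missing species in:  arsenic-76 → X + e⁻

Se-76

Conserve mass number: 76 = A + 0, so A = 76.
Conserve atomic number: 33 = Z − 1, so Z = 34.
Z = 34 is selenium, so the species is selenium-76.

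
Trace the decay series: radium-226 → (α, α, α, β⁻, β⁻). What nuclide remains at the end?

Po-214

Start: (A, Z) = (226, 88).
After α: (222, 86).
After α: (218, 84).
After α: (214, 82).
After β⁻: (214, 83).
After β⁻: (214, 84).
Z = 84 is polonium.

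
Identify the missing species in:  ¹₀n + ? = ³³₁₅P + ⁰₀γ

P-32

Conserve mass number: 1 + A = 33 + 0, so A = 32.
Conserve atomic number: 0 + Z = 15 + 0, so Z = 15.
Z = 15 is phosphorus, so the species is ³²₁₅P.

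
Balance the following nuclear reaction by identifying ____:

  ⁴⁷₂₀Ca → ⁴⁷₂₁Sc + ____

beta-minus particle

Conserve mass number: 47 = 47 + A, so A = 0.
Conserve atomic number: 20 = 21 + Z, so Z = -1.
A = 0 and Z = -1 is ⁰₋₁e — a beta-minus particle.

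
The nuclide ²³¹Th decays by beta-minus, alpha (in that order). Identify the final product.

Ac-227

Start: (A, Z) = (231, 90).
After β⁻: (231, 91).
After α: (227, 89).
Z = 89 is actinium.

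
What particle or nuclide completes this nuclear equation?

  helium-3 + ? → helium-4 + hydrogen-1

deuteron

Conserve mass number: 3 + A = 4 + 1, so A = 2.
Conserve atomic number: 2 + Z = 2 + 1, so Z = 1.
A = 2 and Z = 1 is hydrogen-2 — a deuteron.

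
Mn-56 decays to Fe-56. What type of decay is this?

ΔA = 56 − 56 = 0; ΔZ = 26 − 25 = +1.
A is unchanged and Z rises by 1 — a neutron has become a proton (β⁻ decay).

beta-minus decay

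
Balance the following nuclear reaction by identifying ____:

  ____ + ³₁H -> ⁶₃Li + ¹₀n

alpha particle

Conserve mass number: A + 3 = 6 + 1, so A = 4.
Conserve atomic number: Z + 1 = 3 + 0, so Z = 2.
A = 4 and Z = 2 is ⁴₂He — an alpha particle.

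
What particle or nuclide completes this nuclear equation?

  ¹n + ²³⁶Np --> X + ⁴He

Pa-233

Conserve mass number: 1 + 236 = A + 4, so A = 233.
Conserve atomic number: 0 + 93 = Z + 2, so Z = 91.
Z = 91 is protactinium, so the species is ²³³Pa.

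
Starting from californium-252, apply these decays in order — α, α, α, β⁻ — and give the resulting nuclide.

Start: (A, Z) = (252, 98).
After α: (248, 96).
After α: (244, 94).
After α: (240, 92).
After β⁻: (240, 93).
Z = 93 is neptunium.

Np-240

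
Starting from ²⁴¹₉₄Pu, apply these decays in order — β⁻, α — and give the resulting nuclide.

Np-237

Start: (A, Z) = (241, 94).
After β⁻: (241, 95).
After α: (237, 93).
Z = 93 is neptunium.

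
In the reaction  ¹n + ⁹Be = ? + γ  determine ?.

Be-10

Conserve mass number: 1 + 9 = A + 0, so A = 10.
Conserve atomic number: 0 + 4 = Z + 0, so Z = 4.
Z = 4 is beryllium, so the species is ¹⁰Be.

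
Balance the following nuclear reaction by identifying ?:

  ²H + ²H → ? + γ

Conserve mass number: 2 + 2 = A + 0, so A = 4.
Conserve atomic number: 1 + 1 = Z + 0, so Z = 2.
A = 4 and Z = 2 is ⁴He — an alpha particle.

He-4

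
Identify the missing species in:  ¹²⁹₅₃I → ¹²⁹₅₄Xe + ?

beta-minus particle

Conserve mass number: 129 = 129 + A, so A = 0.
Conserve atomic number: 53 = 54 + Z, so Z = -1.
A = 0 and Z = -1 is ⁰₋₁e — a beta-minus particle.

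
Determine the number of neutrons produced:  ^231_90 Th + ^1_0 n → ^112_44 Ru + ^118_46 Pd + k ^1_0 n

2

Conserve mass number: 232 = 112 + 118 + k, so k = 232 − 230 = 2.
Check atomic number: 90 = 44 + 46 + 0 = 90. ✓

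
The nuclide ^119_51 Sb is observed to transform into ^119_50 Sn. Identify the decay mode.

ΔA = 119 − 119 = 0; ΔZ = 50 − 51 = -1.
A is unchanged and Z drops by 1 — a proton has become a neutron (β⁺ emission or electron capture).

beta-plus decay or electron capture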